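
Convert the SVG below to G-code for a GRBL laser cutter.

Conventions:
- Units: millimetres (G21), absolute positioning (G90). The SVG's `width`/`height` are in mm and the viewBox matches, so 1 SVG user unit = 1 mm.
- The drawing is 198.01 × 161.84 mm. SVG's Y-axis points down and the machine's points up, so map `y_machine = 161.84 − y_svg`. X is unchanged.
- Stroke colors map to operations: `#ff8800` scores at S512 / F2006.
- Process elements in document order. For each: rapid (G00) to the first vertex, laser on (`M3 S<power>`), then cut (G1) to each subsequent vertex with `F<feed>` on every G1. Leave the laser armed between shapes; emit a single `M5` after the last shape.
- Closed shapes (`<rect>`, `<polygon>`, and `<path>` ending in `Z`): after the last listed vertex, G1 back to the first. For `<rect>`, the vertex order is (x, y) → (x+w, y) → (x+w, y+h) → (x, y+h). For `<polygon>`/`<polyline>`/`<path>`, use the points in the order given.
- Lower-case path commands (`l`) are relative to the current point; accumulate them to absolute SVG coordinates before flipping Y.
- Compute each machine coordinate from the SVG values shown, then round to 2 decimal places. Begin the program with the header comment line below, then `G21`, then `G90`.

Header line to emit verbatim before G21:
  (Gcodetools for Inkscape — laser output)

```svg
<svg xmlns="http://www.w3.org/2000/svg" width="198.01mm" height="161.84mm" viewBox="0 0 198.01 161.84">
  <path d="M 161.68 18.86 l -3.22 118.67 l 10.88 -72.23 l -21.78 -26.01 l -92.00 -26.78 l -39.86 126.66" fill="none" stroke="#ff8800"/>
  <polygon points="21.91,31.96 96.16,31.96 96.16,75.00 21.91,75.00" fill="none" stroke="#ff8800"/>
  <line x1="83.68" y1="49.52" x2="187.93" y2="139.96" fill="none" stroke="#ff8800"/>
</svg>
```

Since the viewBox matches the mm dimensions, user units are millimetres directly. The only transform is the Y-flip y_m = 161.84 − y_svg.

Shape 1 is a open polyline drawn with `<path>`. Its stroke #ff8800 means score at S512, F2006. After flipping Y the toolpath is (161.68,142.98) → (158.46,24.31) → (169.34,96.54) → (147.56,122.55) → (55.56,149.33) → (15.70,22.67).

Shape 2 is a rectangle drawn with `<polygon>`. Its stroke #ff8800 means score at S512, F2006. After flipping Y the toolpath is (21.91,129.88) → (96.16,129.88) → (96.16,86.84) → (21.91,86.84) → (21.91,129.88), returning to the start.

Shape 3 is a line segment drawn with `<line>`. Its stroke #ff8800 means score at S512, F2006. After flipping Y the toolpath is (83.68,112.32) → (187.93,21.88).

(Gcodetools for Inkscape — laser output)
G21
G90
G00 X161.68 Y142.98
M3 S512
G1 X158.46 Y24.31 F2006
G1 X169.34 Y96.54 F2006
G1 X147.56 Y122.55 F2006
G1 X55.56 Y149.33 F2006
G1 X15.70 Y22.67 F2006
G00 X21.91 Y129.88
M3 S512
G1 X96.16 Y129.88 F2006
G1 X96.16 Y86.84 F2006
G1 X21.91 Y86.84 F2006
G1 X21.91 Y129.88 F2006
G00 X83.68 Y112.32
M3 S512
G1 X187.93 Y21.88 F2006
M5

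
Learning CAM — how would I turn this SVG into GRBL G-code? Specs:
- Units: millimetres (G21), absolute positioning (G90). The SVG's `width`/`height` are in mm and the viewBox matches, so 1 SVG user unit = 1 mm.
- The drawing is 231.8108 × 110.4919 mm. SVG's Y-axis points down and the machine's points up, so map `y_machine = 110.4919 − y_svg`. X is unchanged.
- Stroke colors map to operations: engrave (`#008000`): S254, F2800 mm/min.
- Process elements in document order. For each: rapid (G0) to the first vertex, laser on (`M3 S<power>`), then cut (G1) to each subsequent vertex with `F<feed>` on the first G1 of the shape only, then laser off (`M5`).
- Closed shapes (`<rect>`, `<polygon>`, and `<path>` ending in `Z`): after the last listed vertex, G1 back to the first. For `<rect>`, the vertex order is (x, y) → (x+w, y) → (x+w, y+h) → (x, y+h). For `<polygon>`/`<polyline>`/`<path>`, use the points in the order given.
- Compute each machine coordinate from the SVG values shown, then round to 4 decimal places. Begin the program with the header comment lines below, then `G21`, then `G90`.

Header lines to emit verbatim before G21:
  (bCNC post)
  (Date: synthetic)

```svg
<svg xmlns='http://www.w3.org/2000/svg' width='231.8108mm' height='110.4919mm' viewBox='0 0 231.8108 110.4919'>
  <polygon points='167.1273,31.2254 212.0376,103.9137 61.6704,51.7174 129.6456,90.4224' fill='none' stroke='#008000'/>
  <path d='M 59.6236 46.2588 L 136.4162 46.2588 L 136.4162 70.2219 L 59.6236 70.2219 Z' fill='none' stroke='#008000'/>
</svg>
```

(bCNC post)
(Date: synthetic)
G21
G90
G0 X167.1273 Y79.2665
M3 S254
G1 X212.0376 Y6.5782 F2800
G1 X61.6704 Y58.7745
G1 X129.6456 Y20.0695
G1 X167.1273 Y79.2665
M5
G0 X59.6236 Y64.2331
M3 S254
G1 X136.4162 Y64.2331 F2800
G1 X136.4162 Y40.2700
G1 X59.6236 Y40.2700
G1 X59.6236 Y64.2331
M5

1 u = 1 mm; y_m = 110.4919 − y.

[1] `<polygon>` closed polygon, #008000→engrave S254 F2800: (167.1273,79.2665) → (212.0376,6.5782) → (61.6704,58.7745) → (129.6456,20.0695) → (167.1273,79.2665) (closed)

[2] `<path>` rectangle, #008000→engrave S254 F2800: (59.6236,64.2331) → (136.4162,64.2331) → (136.4162,40.2700) → (59.6236,40.2700) → (59.6236,64.2331) (closed)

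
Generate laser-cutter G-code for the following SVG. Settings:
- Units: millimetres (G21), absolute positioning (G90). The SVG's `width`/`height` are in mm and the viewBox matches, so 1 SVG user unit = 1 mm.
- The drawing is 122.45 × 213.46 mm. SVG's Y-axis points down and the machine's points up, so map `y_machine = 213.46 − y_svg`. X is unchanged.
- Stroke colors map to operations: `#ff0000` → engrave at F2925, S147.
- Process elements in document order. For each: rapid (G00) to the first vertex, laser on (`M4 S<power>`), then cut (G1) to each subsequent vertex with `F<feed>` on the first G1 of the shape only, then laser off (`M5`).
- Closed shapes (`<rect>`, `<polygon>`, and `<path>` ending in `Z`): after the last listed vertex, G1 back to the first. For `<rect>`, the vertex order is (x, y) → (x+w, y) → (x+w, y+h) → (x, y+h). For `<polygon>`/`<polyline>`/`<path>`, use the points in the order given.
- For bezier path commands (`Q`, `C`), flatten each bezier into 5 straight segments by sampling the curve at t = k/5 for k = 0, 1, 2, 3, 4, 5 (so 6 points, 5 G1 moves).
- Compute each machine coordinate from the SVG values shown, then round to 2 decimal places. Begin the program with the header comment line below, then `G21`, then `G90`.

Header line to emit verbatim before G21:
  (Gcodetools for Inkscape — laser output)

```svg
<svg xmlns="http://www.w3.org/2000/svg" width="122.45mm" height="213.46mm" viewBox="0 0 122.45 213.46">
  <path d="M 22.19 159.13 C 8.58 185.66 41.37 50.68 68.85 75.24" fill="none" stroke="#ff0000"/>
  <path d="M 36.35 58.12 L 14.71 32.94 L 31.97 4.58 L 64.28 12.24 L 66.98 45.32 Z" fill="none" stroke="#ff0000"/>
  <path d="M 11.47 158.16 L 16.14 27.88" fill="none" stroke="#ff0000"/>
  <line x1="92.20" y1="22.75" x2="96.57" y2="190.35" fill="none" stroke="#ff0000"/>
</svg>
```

(Gcodetools for Inkscape — laser output)
G21
G90
G00 X22.19 Y54.33
M4 S147
G1 X19.18 Y55.22 F2925
G1 X24.82 Y79.47
G1 X36.63 Y111.66
G1 X52.14 Y136.38
G1 X68.85 Y138.22
M5
G00 X36.35 Y155.34
M4 S147
G1 X14.71 Y180.52 F2925
G1 X31.97 Y208.88
G1 X64.28 Y201.22
G1 X66.98 Y168.14
G1 X36.35 Y155.34
M5
G00 X11.47 Y55.30
M4 S147
G1 X16.14 Y185.58 F2925
M5
G00 X92.20 Y190.71
M4 S147
G1 X96.57 Y23.11 F2925
M5

1 u = 1 mm; y_m = 213.46 − y.

[1] `<path>` cubic bezier, #ff0000→engrave S147 F2925: (22.19,54.33) → (19.18,55.22) → (24.82,79.47) → (36.63,111.66) → (52.14,136.38) → (68.85,138.22)

[2] `<path>` regular polygon, #ff0000→engrave S147 F2925: (36.35,155.34) → (14.71,180.52) → (31.97,208.88) → (64.28,201.22) → (66.98,168.14) → (36.35,155.34) (closed)

[3] `<path>` line segment, #ff0000→engrave S147 F2925: (11.47,55.30) → (16.14,185.58)

[4] `<line>` line segment, #ff0000→engrave S147 F2925: (92.20,190.71) → (96.57,23.11)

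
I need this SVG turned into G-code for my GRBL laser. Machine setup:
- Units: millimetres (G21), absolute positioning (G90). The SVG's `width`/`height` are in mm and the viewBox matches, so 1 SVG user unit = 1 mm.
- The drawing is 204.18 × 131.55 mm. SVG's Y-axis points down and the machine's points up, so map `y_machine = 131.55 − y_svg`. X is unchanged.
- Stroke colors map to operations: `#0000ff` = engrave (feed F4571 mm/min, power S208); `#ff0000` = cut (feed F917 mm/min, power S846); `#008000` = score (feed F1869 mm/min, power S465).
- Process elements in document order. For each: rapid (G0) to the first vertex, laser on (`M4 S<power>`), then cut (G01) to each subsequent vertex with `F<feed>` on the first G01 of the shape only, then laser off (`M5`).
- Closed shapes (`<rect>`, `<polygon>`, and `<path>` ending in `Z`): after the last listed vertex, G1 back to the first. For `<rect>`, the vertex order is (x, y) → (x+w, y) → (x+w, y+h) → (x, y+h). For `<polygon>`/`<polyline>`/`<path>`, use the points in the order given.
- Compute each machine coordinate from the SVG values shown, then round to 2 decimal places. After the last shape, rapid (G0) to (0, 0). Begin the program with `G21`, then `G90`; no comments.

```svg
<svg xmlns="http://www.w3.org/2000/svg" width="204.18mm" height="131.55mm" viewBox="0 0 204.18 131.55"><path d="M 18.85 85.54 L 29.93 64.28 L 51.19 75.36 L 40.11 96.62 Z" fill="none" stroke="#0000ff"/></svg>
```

G21
G90
G0 X18.85 Y46.01
M4 S208
G01 X29.93 Y67.27 F4571
G01 X51.19 Y56.19
G01 X40.11 Y34.93
G01 X18.85 Y46.01
M5
G0 X0.00 Y0.00

viewBox `0 0 204.18 131.55` with mm width/height → 1 unit = 1 mm. Flip: y_m = 131.55 − y_svg.

**Shape 1** — `<path>` regular polygon, stroke `#0000ff` → engrave (S208, F4571). Machine vertices: (18.85,46.01) → (29.93,67.27) → (51.19,56.19) → (40.11,34.93) → (18.85,46.01). Closed: final G1 returns to the first vertex.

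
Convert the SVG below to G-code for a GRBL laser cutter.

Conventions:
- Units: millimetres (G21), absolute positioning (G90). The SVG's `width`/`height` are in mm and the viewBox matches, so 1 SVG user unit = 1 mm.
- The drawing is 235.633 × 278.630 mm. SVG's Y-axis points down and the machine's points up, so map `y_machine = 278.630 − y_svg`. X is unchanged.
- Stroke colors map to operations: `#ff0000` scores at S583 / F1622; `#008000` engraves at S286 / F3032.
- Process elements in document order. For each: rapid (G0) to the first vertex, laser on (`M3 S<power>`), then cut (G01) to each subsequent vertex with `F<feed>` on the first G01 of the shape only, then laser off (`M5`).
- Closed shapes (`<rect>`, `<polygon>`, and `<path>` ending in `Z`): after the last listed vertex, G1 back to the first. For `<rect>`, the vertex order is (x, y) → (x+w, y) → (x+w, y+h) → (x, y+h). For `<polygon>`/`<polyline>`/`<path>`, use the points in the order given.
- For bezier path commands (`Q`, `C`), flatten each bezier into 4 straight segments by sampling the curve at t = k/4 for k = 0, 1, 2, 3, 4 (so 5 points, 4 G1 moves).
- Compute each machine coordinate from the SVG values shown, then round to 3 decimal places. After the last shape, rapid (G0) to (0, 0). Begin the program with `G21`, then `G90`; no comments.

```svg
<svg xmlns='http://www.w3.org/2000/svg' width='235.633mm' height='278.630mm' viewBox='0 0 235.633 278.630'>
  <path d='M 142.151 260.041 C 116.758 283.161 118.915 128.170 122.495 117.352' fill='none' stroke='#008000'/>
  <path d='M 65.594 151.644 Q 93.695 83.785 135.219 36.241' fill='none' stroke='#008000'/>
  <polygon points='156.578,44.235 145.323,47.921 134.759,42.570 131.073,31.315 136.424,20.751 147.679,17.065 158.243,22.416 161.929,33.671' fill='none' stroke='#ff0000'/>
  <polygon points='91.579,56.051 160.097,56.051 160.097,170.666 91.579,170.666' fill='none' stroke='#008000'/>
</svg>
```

1 u = 1 mm; y_m = 278.630 − y.

[1] `<path>` cubic bezier, #008000→engrave S286 F3032: (142.151,18.589) → (127.864,29.609) → (121.458,77.207) → (120.485,131.168) → (122.495,161.278)

[2] `<path>` quadratic bezier, #008000→engrave S286 F3032: (65.594,126.986) → (80.483,159.646) → (97.051,189.766) → (115.296,217.347) → (135.219,242.389)

[3] `<polygon>` regular polygon, #ff0000→score S583 F1622: (156.578,234.395) → (145.323,230.709) → (134.759,236.060) → (131.073,247.315) → (136.424,257.879) → (147.679,261.565) → (158.243,256.214) → (161.929,244.959) → (156.578,234.395) (closed)

[4] `<polygon>` rectangle, #008000→engrave S286 F3032: (91.579,222.579) → (160.097,222.579) → (160.097,107.964) → (91.579,107.964) → (91.579,222.579) (closed)

G21
G90
G0 X142.151 Y18.589
M3 S286
G01 X127.864 Y29.609 F3032
G01 X121.458 Y77.207
G01 X120.485 Y131.168
G01 X122.495 Y161.278
M5
G0 X65.594 Y126.986
M3 S286
G01 X80.483 Y159.646 F3032
G01 X97.051 Y189.766
G01 X115.296 Y217.347
G01 X135.219 Y242.389
M5
G0 X156.578 Y234.395
M3 S583
G01 X145.323 Y230.709 F1622
G01 X134.759 Y236.060
G01 X131.073 Y247.315
G01 X136.424 Y257.879
G01 X147.679 Y261.565
G01 X158.243 Y256.214
G01 X161.929 Y244.959
G01 X156.578 Y234.395
M5
G0 X91.579 Y222.579
M3 S286
G01 X160.097 Y222.579 F3032
G01 X160.097 Y107.964
G01 X91.579 Y107.964
G01 X91.579 Y222.579
M5
G0 X0.000 Y0.000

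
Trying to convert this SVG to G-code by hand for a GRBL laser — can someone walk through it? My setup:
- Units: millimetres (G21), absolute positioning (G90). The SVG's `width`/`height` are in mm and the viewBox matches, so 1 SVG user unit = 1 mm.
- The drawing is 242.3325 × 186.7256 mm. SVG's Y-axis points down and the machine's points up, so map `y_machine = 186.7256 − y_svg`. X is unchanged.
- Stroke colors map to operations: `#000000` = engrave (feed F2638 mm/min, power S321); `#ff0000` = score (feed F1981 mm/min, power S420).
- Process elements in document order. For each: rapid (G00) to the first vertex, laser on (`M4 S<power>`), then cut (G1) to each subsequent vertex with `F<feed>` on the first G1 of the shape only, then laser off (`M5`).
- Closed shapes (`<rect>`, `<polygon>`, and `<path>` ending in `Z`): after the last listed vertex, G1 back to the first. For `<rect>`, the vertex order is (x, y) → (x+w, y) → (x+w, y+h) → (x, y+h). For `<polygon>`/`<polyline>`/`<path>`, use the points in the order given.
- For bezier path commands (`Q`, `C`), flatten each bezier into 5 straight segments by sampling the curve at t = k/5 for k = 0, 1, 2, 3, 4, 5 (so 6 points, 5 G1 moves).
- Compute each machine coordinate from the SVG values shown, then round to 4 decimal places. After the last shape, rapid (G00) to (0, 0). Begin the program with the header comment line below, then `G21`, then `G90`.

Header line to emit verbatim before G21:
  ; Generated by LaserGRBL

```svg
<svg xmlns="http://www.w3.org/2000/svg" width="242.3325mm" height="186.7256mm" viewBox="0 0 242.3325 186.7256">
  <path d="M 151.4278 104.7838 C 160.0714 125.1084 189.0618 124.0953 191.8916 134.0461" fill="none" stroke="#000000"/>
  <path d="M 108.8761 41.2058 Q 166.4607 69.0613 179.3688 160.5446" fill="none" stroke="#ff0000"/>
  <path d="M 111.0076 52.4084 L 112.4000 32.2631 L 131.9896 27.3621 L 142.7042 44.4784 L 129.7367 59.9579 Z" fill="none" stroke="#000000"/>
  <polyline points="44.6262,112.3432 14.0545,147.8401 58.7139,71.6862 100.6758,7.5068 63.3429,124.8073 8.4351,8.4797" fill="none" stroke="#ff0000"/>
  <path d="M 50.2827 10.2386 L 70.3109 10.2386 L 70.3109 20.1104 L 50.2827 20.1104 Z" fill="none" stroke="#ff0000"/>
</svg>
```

; Generated by LaserGRBL
G21
G90
G00 X151.4278 Y81.9418
M4 S321
G1 X158.6835 Y72.0492 F2638
G1 X168.5901 Y65.7271
G1 X178.9152 Y61.4251
G1 X187.4265 Y57.5927
G1 X191.8916 Y52.6795
M5
G00 X108.8761 Y145.5198
M4 S420
G1 X130.1229 Y131.8325 F1981
G1 X147.7955 Y113.0550
G1 X161.8941 Y89.1872
G1 X172.4185 Y60.2292
G1 X179.3688 Y26.1810
M5
G00 X111.0076 Y134.3172
M4 S321
G1 X112.4000 Y154.4625 F2638
G1 X131.9896 Y159.3635
G1 X142.7042 Y142.2472
G1 X129.7367 Y126.7677
G1 X111.0076 Y134.3172
M5
G00 X44.6262 Y74.3824
M4 S420
G1 X14.0545 Y38.8855 F1981
G1 X58.7139 Y115.0394
G1 X100.6758 Y179.2188
G1 X63.3429 Y61.9183
G1 X8.4351 Y178.2459
M5
G00 X50.2827 Y176.4870
M4 S420
G1 X70.3109 Y176.4870 F1981
G1 X70.3109 Y166.6152
G1 X50.2827 Y166.6152
G1 X50.2827 Y176.4870
M5
G00 X0.0000 Y0.0000

1 u = 1 mm; y_m = 186.7256 − y.

[1] `<path>` cubic bezier, #000000→engrave S321 F2638: (151.4278,81.9418) → (158.6835,72.0492) → (168.5901,65.7271) → (178.9152,61.4251) → (187.4265,57.5927) → (191.8916,52.6795)

[2] `<path>` quadratic bezier, #ff0000→score S420 F1981: (108.8761,145.5198) → (130.1229,131.8325) → (147.7955,113.0550) → (161.8941,89.1872) → (172.4185,60.2292) → (179.3688,26.1810)

[3] `<path>` regular polygon, #000000→engrave S321 F2638: (111.0076,134.3172) → (112.4000,154.4625) → (131.9896,159.3635) → (142.7042,142.2472) → (129.7367,126.7677) → (111.0076,134.3172) (closed)

[4] `<polyline>` open polyline, #ff0000→score S420 F1981: (44.6262,74.3824) → (14.0545,38.8855) → (58.7139,115.0394) → (100.6758,179.2188) → (63.3429,61.9183) → (8.4351,178.2459)

[5] `<path>` rectangle, #ff0000→score S420 F1981: (50.2827,176.4870) → (70.3109,176.4870) → (70.3109,166.6152) → (50.2827,166.6152) → (50.2827,176.4870) (closed)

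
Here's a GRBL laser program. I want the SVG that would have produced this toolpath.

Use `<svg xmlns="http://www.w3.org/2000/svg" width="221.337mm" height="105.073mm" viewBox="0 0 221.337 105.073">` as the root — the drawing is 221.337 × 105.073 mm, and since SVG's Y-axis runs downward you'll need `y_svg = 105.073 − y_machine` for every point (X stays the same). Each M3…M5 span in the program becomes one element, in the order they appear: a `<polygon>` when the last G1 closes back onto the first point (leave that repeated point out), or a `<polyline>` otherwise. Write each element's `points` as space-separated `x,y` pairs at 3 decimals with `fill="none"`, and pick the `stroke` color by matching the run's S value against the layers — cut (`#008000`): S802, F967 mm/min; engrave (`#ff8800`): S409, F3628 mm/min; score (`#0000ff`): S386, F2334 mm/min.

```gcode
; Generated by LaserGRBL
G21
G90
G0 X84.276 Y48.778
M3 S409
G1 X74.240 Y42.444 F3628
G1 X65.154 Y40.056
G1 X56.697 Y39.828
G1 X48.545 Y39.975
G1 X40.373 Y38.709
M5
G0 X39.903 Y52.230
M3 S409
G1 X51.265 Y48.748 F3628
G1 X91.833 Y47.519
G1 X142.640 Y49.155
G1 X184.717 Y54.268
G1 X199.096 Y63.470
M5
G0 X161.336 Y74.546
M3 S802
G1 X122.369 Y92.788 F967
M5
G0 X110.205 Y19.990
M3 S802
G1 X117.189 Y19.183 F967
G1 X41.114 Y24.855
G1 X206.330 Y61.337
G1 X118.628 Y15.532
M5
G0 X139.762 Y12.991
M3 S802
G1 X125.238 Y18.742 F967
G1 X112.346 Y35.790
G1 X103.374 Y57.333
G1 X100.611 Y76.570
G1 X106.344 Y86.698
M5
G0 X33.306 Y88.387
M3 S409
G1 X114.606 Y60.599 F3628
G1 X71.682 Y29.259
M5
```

<svg xmlns="http://www.w3.org/2000/svg" width="221.337mm" height="105.073mm" viewBox="0 0 221.337 105.073">
  <polyline points="84.276,56.295 74.240,62.629 65.154,65.017 56.697,65.245 48.545,65.098 40.373,66.364" fill="none" stroke="#ff8800"/>
  <polyline points="39.903,52.843 51.265,56.325 91.833,57.554 142.640,55.918 184.717,50.805 199.096,41.603" fill="none" stroke="#ff8800"/>
  <polyline points="161.336,30.527 122.369,12.285" fill="none" stroke="#008000"/>
  <polyline points="110.205,85.083 117.189,85.890 41.114,80.218 206.330,43.736 118.628,89.541" fill="none" stroke="#008000"/>
  <polyline points="139.762,92.082 125.238,86.331 112.346,69.283 103.374,47.740 100.611,28.503 106.344,18.375" fill="none" stroke="#008000"/>
  <polyline points="33.306,16.686 114.606,44.474 71.682,75.814" fill="none" stroke="#ff8800"/>
</svg>

Each laser-on run becomes one SVG element. Flip Y back into SVG space with y_svg = 105.073 − y_machine.

Run 1: S409 ⇒ engrave layer `#ff8800`. The run is open, so emit a `<polyline>` with points (Y-flipped): 84.276,56.295 74.240,62.629 65.154,65.017 56.697,65.245 48.545,65.098 40.373,66.364.

Run 2: S409 ⇒ engrave layer `#ff8800`. The run is open, so emit a `<polyline>` with points (Y-flipped): 39.903,52.843 51.265,56.325 91.833,57.554 142.640,55.918 184.717,50.805 199.096,41.603.

Run 3: S802 ⇒ cut layer `#008000`. The run is open, so emit a `<polyline>` with points (Y-flipped): 161.336,30.527 122.369,12.285.

Run 4: the run's S802 means `#008000` (cut). The run is open, so emit a `<polyline>` with points (Y-flipped): 110.205,85.083 117.189,85.890 41.114,80.218 206.330,43.736 118.628,89.541.

Run 5: power S802 maps to stroke `#008000` (cut). The run is open, so emit a `<polyline>` with points (Y-flipped): 139.762,92.082 125.238,86.331 112.346,69.283 103.374,47.740 100.611,28.503 106.344,18.375.

Run 6: power S409 maps to stroke `#ff8800` (engrave). The run is open, so emit a `<polyline>` with points (Y-flipped): 33.306,16.686 114.606,44.474 71.682,75.814.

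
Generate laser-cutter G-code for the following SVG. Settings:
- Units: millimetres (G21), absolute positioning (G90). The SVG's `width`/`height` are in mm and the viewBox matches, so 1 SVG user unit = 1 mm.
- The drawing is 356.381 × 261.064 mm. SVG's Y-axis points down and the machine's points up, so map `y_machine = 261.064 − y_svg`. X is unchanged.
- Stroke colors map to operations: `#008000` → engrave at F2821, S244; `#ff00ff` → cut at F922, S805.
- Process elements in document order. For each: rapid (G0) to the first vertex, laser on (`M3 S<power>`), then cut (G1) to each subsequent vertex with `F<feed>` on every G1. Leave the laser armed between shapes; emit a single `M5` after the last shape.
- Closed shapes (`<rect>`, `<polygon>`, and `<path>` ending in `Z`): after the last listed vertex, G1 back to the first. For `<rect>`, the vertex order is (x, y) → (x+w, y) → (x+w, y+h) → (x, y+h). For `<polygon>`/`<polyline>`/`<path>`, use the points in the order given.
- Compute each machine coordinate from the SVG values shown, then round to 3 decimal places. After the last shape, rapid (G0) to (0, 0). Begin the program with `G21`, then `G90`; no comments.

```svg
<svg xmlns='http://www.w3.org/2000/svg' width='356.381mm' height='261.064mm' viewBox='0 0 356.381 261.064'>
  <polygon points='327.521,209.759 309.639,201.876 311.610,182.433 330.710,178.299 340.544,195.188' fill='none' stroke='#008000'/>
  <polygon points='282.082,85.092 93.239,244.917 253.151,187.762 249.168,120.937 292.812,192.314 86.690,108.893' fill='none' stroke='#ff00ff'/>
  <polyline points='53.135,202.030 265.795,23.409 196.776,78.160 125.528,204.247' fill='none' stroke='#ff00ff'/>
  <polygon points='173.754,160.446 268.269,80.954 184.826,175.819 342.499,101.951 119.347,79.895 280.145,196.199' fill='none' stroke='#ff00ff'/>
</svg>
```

viewBox `0 0 356.381 261.064` with mm width/height → 1 unit = 1 mm. Flip: y_m = 261.064 − y_svg.

**Shape 1** — `<polygon>` regular polygon, stroke `#008000` → engrave (S244, F2821). Machine vertices: (327.521,51.305) → (309.639,59.188) → (311.610,78.631) → (330.710,82.765) → (340.544,65.876) → (327.521,51.305). Closed: final G1 returns to the first vertex.

**Shape 2** — `<polygon>` closed polygon, stroke `#ff00ff` → cut (S805, F922). Machine vertices: (282.082,175.972) → (93.239,16.147) → (253.151,73.302) → (249.168,140.127) → (292.812,68.750) → (86.690,152.171) → (282.082,175.972). Closed: final G1 returns to the first vertex.

**Shape 3** — `<polyline>` open polyline, stroke `#ff00ff` → cut (S805, F922). Machine vertices: (53.135,59.034) → (265.795,237.655) → (196.776,182.904) → (125.528,56.817). Open path.

**Shape 4** — `<polygon>` closed polygon, stroke `#ff00ff` → cut (S805, F922). Machine vertices: (173.754,100.618) → (268.269,180.110) → (184.826,85.245) → (342.499,159.113) → (119.347,181.169) → (280.145,64.865) → (173.754,100.618). Closed: final G1 returns to the first vertex.

G21
G90
G0 X327.521 Y51.305
M3 S244
G1 X309.639 Y59.188 F2821
G1 X311.610 Y78.631 F2821
G1 X330.710 Y82.765 F2821
G1 X340.544 Y65.876 F2821
G1 X327.521 Y51.305 F2821
G0 X282.082 Y175.972
M3 S805
G1 X93.239 Y16.147 F922
G1 X253.151 Y73.302 F922
G1 X249.168 Y140.127 F922
G1 X292.812 Y68.750 F922
G1 X86.690 Y152.171 F922
G1 X282.082 Y175.972 F922
G0 X53.135 Y59.034
M3 S805
G1 X265.795 Y237.655 F922
G1 X196.776 Y182.904 F922
G1 X125.528 Y56.817 F922
G0 X173.754 Y100.618
M3 S805
G1 X268.269 Y180.110 F922
G1 X184.826 Y85.245 F922
G1 X342.499 Y159.113 F922
G1 X119.347 Y181.169 F922
G1 X280.145 Y64.865 F922
G1 X173.754 Y100.618 F922
M5
G0 X0.000 Y0.000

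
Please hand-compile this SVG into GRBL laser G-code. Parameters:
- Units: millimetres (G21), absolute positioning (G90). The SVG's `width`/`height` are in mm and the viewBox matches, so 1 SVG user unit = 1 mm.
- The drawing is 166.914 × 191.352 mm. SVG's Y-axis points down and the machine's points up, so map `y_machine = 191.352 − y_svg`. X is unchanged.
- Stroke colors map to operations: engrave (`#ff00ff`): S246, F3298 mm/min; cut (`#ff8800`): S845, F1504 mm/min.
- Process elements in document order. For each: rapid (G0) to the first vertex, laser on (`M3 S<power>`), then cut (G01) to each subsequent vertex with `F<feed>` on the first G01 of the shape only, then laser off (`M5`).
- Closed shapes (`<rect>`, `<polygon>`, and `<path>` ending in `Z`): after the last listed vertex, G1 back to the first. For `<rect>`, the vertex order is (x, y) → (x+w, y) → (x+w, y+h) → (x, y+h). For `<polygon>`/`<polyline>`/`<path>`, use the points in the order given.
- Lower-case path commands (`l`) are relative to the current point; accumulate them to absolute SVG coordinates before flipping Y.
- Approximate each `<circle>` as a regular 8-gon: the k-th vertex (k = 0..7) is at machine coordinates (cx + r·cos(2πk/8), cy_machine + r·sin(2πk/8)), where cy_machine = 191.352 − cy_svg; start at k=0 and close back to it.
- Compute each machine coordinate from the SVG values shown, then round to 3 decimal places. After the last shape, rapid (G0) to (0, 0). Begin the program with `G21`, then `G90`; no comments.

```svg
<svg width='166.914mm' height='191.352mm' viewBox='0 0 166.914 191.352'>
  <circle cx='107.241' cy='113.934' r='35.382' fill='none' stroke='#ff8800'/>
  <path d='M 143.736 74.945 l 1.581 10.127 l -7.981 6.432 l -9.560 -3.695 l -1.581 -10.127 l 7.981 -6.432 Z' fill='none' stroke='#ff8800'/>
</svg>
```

Since the viewBox matches the mm dimensions, user units are millimetres directly. The only transform is the Y-flip y_m = 191.352 − y_svg.

Shape 1 is a circle drawn with `<circle>`. Its stroke #ff8800 means cut at S845, F1504. After flipping Y the toolpath is (142.623,77.418) → (132.260,102.437) → (107.241,112.800) → (82.222,102.437) → (71.859,77.418) → (82.222,52.399) → (107.241,42.036) → (132.260,52.399) → (142.623,77.418), returning to the start.

Shape 2 is a regular polygon drawn with `<path>`. Its stroke #ff8800 means cut at S845, F1504. After flipping Y the toolpath is (143.736,116.407) → (145.317,106.280) → (137.336,99.848) → (127.776,103.543) → (126.195,113.670) → (134.176,120.102) → (143.736,116.407), returning to the start.

G21
G90
G0 X142.623 Y77.418
M3 S845
G01 X132.260 Y102.437 F1504
G01 X107.241 Y112.800
G01 X82.222 Y102.437
G01 X71.859 Y77.418
G01 X82.222 Y52.399
G01 X107.241 Y42.036
G01 X132.260 Y52.399
G01 X142.623 Y77.418
M5
G0 X143.736 Y116.407
M3 S845
G01 X145.317 Y106.280 F1504
G01 X137.336 Y99.848
G01 X127.776 Y103.543
G01 X126.195 Y113.670
G01 X134.176 Y120.102
G01 X143.736 Y116.407
M5
G0 X0.000 Y0.000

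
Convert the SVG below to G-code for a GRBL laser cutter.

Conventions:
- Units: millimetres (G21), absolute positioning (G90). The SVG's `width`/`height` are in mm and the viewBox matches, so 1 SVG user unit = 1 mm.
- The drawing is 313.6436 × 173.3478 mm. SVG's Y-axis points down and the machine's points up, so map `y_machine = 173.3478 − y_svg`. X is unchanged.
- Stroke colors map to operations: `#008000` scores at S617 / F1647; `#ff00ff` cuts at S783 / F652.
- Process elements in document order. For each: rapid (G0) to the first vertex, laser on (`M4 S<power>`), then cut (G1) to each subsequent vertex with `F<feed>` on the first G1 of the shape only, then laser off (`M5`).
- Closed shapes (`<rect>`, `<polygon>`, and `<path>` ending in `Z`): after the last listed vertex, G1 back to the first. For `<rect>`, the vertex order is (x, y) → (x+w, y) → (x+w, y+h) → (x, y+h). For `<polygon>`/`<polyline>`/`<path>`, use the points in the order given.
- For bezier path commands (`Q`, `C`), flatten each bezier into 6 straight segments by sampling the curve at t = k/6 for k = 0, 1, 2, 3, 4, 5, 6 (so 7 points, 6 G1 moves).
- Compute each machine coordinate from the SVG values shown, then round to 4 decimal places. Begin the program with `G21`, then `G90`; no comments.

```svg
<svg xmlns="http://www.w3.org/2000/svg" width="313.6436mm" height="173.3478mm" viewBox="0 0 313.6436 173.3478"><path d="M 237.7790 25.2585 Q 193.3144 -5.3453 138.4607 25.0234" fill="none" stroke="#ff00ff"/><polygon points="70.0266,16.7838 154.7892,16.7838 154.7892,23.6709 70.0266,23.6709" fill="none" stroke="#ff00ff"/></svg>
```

G21
G90
G0 X237.7790 Y148.0893
M4 S783
G1 X222.6689 Y156.5969 F652
G1 X206.9816 Y161.7171
G1 X190.7171 Y163.4500
G1 X173.8755 Y161.7955
G1 X156.4567 Y156.7536
G1 X138.4607 Y148.3244
M5
G0 X70.0266 Y156.5640
M4 S783
G1 X154.7892 Y156.5640 F652
G1 X154.7892 Y149.6769
G1 X70.0266 Y149.6769
G1 X70.0266 Y156.5640
M5

viewBox `0 0 313.6436 173.3478` with mm width/height → 1 unit = 1 mm. Flip: y_m = 173.3478 − y_svg.

**Shape 1** — `<path>` quadratic bezier, stroke `#ff00ff` → cut (S783, F652). Control points (SVG): P0=(237.7790,25.2585), P1=(193.3144,-5.3453), P2=(138.4607,25.0234); sampled at t=k/6. Machine vertices: (237.7790,148.0893) → (222.6689,156.5969) → (206.9816,161.7171) → (190.7171,163.4500) → (173.8755,161.7955) → (156.4567,156.7536) → (138.4607,148.3244). Open path.

**Shape 2** — `<polygon>` rectangle, stroke `#ff00ff` → cut (S783, F652). Machine vertices: (70.0266,156.5640) → (154.7892,156.5640) → (154.7892,149.6769) → (70.0266,149.6769) → (70.0266,156.5640). Closed: final G1 returns to the first vertex.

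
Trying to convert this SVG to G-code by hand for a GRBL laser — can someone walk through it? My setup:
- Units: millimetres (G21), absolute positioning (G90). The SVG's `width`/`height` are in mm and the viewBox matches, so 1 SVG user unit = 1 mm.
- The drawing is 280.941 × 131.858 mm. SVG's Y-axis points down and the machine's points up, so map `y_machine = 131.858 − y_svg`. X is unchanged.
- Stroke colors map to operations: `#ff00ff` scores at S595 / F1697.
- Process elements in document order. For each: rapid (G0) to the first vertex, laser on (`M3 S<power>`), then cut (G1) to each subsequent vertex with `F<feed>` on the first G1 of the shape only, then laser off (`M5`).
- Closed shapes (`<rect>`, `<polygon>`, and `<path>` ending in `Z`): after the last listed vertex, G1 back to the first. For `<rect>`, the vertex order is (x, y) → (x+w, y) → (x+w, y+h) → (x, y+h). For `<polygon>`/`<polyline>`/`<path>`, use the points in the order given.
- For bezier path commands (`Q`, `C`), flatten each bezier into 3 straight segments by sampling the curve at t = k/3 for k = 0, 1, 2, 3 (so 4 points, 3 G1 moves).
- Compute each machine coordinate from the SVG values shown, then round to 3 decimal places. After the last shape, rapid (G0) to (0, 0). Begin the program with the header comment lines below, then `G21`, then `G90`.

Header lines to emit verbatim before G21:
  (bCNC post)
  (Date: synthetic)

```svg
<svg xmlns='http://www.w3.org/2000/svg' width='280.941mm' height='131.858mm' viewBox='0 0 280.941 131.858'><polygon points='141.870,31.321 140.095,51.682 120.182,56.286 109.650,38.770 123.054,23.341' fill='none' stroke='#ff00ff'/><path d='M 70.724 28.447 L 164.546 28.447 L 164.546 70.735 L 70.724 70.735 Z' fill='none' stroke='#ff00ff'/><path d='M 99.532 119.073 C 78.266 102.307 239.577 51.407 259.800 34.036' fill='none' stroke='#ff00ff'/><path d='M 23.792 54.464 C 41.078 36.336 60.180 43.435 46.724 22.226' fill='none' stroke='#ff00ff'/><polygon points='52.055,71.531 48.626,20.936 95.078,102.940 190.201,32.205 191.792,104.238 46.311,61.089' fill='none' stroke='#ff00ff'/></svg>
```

1 u = 1 mm; y_m = 131.858 − y.

[1] `<polygon>` regular polygon, #ff00ff→score S595 F1697: (141.870,100.537) → (140.095,80.176) → (120.182,75.572) → (109.650,93.088) → (123.054,108.517) → (141.870,100.537) (closed)

[2] `<path>` rectangle, #ff00ff→score S595 F1697: (70.724,103.411) → (164.546,103.411) → (164.546,61.123) → (70.724,61.123) → (70.724,103.411) (closed)

[3] `<path>` cubic bezier, #ff00ff→score S595 F1697: (99.532,12.785) → (127.137,38.423) → (204.535,71.781) → (259.800,97.822)

[4] `<path>` cubic bezier, #ff00ff→score S595 F1697: (23.792,77.394) → (40.410,89.096) → (50.600,95.876) → (46.724,109.632)

[5] `<polygon>` closed polygon, #ff00ff→score S595 F1697: (52.055,60.327) → (48.626,110.922) → (95.078,28.918) → (190.201,99.653) → (191.792,27.620) → (46.311,70.769) → (52.055,60.327) (closed)

(bCNC post)
(Date: synthetic)
G21
G90
G0 X141.870 Y100.537
M3 S595
G1 X140.095 Y80.176 F1697
G1 X120.182 Y75.572
G1 X109.650 Y93.088
G1 X123.054 Y108.517
G1 X141.870 Y100.537
M5
G0 X70.724 Y103.411
M3 S595
G1 X164.546 Y103.411 F1697
G1 X164.546 Y61.123
G1 X70.724 Y61.123
G1 X70.724 Y103.411
M5
G0 X99.532 Y12.785
M3 S595
G1 X127.137 Y38.423 F1697
G1 X204.535 Y71.781
G1 X259.800 Y97.822
M5
G0 X23.792 Y77.394
M3 S595
G1 X40.410 Y89.096 F1697
G1 X50.600 Y95.876
G1 X46.724 Y109.632
M5
G0 X52.055 Y60.327
M3 S595
G1 X48.626 Y110.922 F1697
G1 X95.078 Y28.918
G1 X190.201 Y99.653
G1 X191.792 Y27.620
G1 X46.311 Y70.769
G1 X52.055 Y60.327
M5
G0 X0.000 Y0.000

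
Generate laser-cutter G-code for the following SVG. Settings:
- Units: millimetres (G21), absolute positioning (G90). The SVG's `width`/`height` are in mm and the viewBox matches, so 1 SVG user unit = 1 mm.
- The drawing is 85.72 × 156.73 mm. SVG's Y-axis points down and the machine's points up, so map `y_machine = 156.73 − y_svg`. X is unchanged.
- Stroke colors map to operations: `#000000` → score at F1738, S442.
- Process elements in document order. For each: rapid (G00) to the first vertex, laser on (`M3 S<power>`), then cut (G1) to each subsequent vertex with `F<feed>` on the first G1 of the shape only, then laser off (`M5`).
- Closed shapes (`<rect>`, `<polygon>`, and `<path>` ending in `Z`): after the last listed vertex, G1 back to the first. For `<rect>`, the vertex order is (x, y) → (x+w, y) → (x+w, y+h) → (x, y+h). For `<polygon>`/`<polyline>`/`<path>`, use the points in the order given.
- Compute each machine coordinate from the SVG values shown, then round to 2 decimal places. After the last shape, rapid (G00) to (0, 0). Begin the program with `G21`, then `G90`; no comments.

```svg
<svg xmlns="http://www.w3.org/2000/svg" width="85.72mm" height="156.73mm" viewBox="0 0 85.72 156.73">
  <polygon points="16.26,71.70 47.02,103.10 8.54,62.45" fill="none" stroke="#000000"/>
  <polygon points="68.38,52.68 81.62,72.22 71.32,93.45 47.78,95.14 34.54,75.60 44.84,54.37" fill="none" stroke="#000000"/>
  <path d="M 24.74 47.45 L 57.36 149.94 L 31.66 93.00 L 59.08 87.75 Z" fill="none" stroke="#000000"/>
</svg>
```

1 u = 1 mm; y_m = 156.73 − y.

[1] `<polygon>` closed polygon, #000000→score S442 F1738: (16.26,85.03) → (47.02,53.63) → (8.54,94.28) → (16.26,85.03) (closed)

[2] `<polygon>` regular polygon, #000000→score S442 F1738: (68.38,104.05) → (81.62,84.51) → (71.32,63.28) → (47.78,61.59) → (34.54,81.13) → (44.84,102.36) → (68.38,104.05) (closed)

[3] `<path>` closed polygon, #000000→score S442 F1738: (24.74,109.28) → (57.36,6.79) → (31.66,63.73) → (59.08,68.98) → (24.74,109.28) (closed)

G21
G90
G00 X16.26 Y85.03
M3 S442
G1 X47.02 Y53.63 F1738
G1 X8.54 Y94.28
G1 X16.26 Y85.03
M5
G00 X68.38 Y104.05
M3 S442
G1 X81.62 Y84.51 F1738
G1 X71.32 Y63.28
G1 X47.78 Y61.59
G1 X34.54 Y81.13
G1 X44.84 Y102.36
G1 X68.38 Y104.05
M5
G00 X24.74 Y109.28
M3 S442
G1 X57.36 Y6.79 F1738
G1 X31.66 Y63.73
G1 X59.08 Y68.98
G1 X24.74 Y109.28
M5
G00 X0.00 Y0.00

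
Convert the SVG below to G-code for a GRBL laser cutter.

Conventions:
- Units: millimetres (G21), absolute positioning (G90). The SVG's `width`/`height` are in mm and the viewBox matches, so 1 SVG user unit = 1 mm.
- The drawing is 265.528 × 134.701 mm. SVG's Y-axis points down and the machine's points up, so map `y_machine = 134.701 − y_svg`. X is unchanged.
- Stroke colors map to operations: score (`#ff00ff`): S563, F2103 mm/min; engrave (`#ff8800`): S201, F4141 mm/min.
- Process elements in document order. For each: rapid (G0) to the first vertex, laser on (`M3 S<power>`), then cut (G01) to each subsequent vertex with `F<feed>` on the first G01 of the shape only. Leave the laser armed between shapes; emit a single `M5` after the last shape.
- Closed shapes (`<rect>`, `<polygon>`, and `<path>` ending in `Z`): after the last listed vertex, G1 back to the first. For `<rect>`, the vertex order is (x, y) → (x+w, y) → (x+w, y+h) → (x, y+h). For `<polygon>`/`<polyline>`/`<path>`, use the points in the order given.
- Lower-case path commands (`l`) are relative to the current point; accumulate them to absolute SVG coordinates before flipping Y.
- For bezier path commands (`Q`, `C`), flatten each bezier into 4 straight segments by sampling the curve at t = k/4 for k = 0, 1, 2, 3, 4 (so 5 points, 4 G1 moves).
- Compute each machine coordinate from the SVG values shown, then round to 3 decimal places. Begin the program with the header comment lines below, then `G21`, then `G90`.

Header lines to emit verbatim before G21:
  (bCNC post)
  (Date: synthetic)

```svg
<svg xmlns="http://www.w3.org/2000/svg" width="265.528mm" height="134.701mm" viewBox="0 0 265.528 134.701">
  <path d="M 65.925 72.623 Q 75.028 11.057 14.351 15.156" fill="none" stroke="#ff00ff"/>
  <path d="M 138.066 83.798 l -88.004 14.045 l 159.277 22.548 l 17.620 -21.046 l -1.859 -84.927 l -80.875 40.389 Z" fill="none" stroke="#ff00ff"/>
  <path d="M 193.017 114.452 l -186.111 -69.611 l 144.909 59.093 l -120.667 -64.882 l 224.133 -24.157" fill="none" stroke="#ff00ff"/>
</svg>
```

(bCNC post)
(Date: synthetic)
G21
G90
G0 X65.925 Y62.078
M3 S563
G01 X66.115 Y88.757 F2103
G01 X57.583 Y107.228
G01 X40.328 Y117.490
G01 X14.351 Y119.545
G0 X138.066 Y50.903
M3 S563
G01 X50.062 Y36.858 F2103
G01 X209.339 Y14.310
G01 X226.959 Y35.356
G01 X225.100 Y120.283
G01 X144.225 Y79.894
G01 X138.066 Y50.903
G0 X193.017 Y20.249
M3 S563
G01 X6.906 Y89.860 F2103
G01 X151.815 Y30.767
G01 X31.148 Y95.649
G01 X255.281 Y119.806
M5

viewBox `0 0 265.528 134.701` with mm width/height → 1 unit = 1 mm. Flip: y_m = 134.701 − y_svg.

**Shape 1** — `<path>` quadratic bezier, stroke `#ff00ff` → score (S563, F2103). Control points (SVG): P0=(65.925,72.623), P1=(75.028,11.057), P2=(14.351,15.156); sampled at t=k/4. Machine vertices: (65.925,62.078) → (66.115,88.757) → (57.583,107.228) → (40.328,117.490) → (14.351,119.545). Open path.

**Shape 2** — `<path>` closed polygon, stroke `#ff00ff` → score (S563, F2103). Machine vertices: (138.066,50.903) → (50.062,36.858) → (209.339,14.310) → (226.959,35.356) → (225.100,120.283) → (144.225,79.894) → (138.066,50.903). Closed: final G1 returns to the first vertex.

**Shape 3** — `<path>` open polyline, stroke `#ff00ff` → score (S563, F2103). Machine vertices: (193.017,20.249) → (6.906,89.860) → (151.815,30.767) → (31.148,95.649) → (255.281,119.806). Open path.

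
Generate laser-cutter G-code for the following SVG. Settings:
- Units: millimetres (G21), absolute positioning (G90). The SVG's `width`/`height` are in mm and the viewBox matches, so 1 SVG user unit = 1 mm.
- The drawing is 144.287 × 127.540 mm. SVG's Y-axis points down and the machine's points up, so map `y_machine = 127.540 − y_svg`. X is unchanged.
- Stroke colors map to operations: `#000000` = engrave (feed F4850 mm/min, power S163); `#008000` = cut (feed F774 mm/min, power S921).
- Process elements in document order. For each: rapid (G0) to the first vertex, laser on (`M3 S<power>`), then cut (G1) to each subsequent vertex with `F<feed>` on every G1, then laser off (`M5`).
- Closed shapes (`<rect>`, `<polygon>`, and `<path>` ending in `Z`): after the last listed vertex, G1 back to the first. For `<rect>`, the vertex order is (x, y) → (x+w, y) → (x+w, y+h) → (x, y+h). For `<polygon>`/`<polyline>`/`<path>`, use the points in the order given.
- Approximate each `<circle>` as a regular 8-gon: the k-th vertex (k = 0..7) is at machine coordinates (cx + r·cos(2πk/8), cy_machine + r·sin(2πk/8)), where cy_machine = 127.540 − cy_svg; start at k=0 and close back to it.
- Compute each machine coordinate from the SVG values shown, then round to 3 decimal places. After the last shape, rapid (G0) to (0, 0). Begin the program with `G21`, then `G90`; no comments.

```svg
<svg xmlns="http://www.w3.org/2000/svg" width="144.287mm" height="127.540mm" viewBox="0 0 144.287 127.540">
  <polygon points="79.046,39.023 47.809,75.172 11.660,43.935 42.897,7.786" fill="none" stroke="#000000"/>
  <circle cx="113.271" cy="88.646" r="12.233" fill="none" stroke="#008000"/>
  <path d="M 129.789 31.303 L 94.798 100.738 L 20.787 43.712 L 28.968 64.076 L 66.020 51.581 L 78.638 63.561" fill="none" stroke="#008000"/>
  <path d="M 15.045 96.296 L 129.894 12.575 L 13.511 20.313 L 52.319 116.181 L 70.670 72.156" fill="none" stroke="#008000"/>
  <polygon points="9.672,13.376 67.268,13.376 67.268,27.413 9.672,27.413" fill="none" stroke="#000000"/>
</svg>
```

G21
G90
G0 X79.046 Y88.517
M3 S163
G1 X47.809 Y52.368 F4850
G1 X11.660 Y83.605 F4850
G1 X42.897 Y119.754 F4850
G1 X79.046 Y88.517 F4850
M5
G0 X125.504 Y38.894
M3 S921
G1 X121.921 Y47.544 F774
G1 X113.271 Y51.127 F774
G1 X104.621 Y47.544 F774
G1 X101.038 Y38.894 F774
G1 X104.621 Y30.244 F774
G1 X113.271 Y26.661 F774
G1 X121.921 Y30.244 F774
G1 X125.504 Y38.894 F774
M5
G0 X129.789 Y96.237
M3 S921
G1 X94.798 Y26.802 F774
G1 X20.787 Y83.828 F774
G1 X28.968 Y63.464 F774
G1 X66.020 Y75.959 F774
G1 X78.638 Y63.979 F774
M5
G0 X15.045 Y31.244
M3 S921
G1 X129.894 Y114.965 F774
G1 X13.511 Y107.227 F774
G1 X52.319 Y11.359 F774
G1 X70.670 Y55.384 F774
M5
G0 X9.672 Y114.164
M3 S163
G1 X67.268 Y114.164 F4850
G1 X67.268 Y100.127 F4850
G1 X9.672 Y100.127 F4850
G1 X9.672 Y114.164 F4850
M5
G0 X0.000 Y0.000

viewBox `0 0 144.287 127.540` with mm width/height → 1 unit = 1 mm. Flip: y_m = 127.540 − y_svg.

**Shape 1** — `<polygon>` regular polygon, stroke `#000000` → engrave (S163, F4850). Machine vertices: (79.046,88.517) → (47.809,52.368) → (11.660,83.605) → (42.897,119.754) → (79.046,88.517). Closed: final G1 returns to the first vertex.

**Shape 2** — `<circle>` circle, stroke `#008000` → cut (S921, F774). Machine vertices: (125.504,38.894) → (121.921,47.544) → (113.271,51.127) → (104.621,47.544) → (101.038,38.894) → (104.621,30.244) → (113.271,26.661) → (121.921,30.244) → (125.504,38.894). Closed: final G1 returns to the first vertex.

**Shape 3** — `<path>` open polyline, stroke `#008000` → cut (S921, F774). Machine vertices: (129.789,96.237) → (94.798,26.802) → (20.787,83.828) → (28.968,63.464) → (66.020,75.959) → (78.638,63.979). Open path.

**Shape 4** — `<path>` open polyline, stroke `#008000` → cut (S921, F774). Machine vertices: (15.045,31.244) → (129.894,114.965) → (13.511,107.227) → (52.319,11.359) → (70.670,55.384). Open path.

**Shape 5** — `<polygon>` rectangle, stroke `#000000` → engrave (S163, F4850). Machine vertices: (9.672,114.164) → (67.268,114.164) → (67.268,100.127) → (9.672,100.127) → (9.672,114.164). Closed: final G1 returns to the first vertex.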